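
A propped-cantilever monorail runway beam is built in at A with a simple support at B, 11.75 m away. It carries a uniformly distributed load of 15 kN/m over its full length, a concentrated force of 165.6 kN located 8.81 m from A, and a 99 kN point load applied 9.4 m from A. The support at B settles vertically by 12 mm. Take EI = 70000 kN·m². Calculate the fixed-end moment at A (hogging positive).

M_A = 617 kN·m

Take the reaction at B as the redundant and release it; the primary structure is a cantilever fixed at A.
Primary-structure tip deflection at B by superposition:
  UDL 15: wL⁴/(8EI) = 35740/EI
  point load 165.6 at a = 8.81: Pa²(3L − a)/(6EI) = 56640/EI
  point load 99 at a = 9.4: Pa²(3L − a)/(6EI) = 37688/EI
  δ_0 = 130067/EI
Tip deflection under a unit load at B: L³/(3EI) = 540.7/EI.
With EI = 70000 kN·m²: δ_0 = 1.8581 m and δ_{BB} = 0.007725 m/kN.
Compatibility — the beam at B must follow the support down by 0.012 m: δ_0 − R_B·δ_{BB} = 0.012, so R_B = (1.8581 − 0.012)/0.007725 = 239 kN.
Moment equilibrium about A: M_A = Σ(load moments about A) − R_B·L = 3425 − 239×11.75 = 617 kN·m.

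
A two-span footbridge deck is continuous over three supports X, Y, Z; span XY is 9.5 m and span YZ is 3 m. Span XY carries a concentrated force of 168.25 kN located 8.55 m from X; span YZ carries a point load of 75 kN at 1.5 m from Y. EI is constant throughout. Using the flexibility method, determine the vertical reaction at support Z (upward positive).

R_Z = -0.4958 kN

Insert a hinge at Y; M_Y is the redundant, and each span becomes simply supported.
Rotations at Y on the released spans (each span's end-slope, ×1/EI):
  span XY: point load 168.25 at a = 8.55: Pab(L + a)/(6LEI) = 432.8/EI
  span YZ: point load 75 at a = 1.5: Pab(L + b)/(6LEI) = 42.19/EI
  relative rotation θ_0 = (432.8 + 42.19)/EI = 474.9/EI
A unit hogging moment at Y produces rotation L₁/(3EI) + L₂/(3EI) = 4.167/EI.
Slope continuity at Y: θ_0 = M_Y·4.167/EI, so M_Y = 474.9/4.167 = 114 kN·m (hogging).
Span YZ, ΣM about Z: R_Y^{YZ}·3 = 112.5 + 114, so R_Y^{YZ} = 75.5 kN and R_Z = 75 − 75.5 = -0.4958 kN.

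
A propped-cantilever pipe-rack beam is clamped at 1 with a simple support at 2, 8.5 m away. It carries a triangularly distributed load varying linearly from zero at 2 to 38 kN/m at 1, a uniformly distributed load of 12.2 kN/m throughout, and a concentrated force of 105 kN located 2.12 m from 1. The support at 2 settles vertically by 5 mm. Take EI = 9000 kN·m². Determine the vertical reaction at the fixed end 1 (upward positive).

Take the reaction at 2 as the redundant and release it; the primary structure is a cantilever fixed at 1.
Deflection at 2 on the released cantilever, summing each load's contribution:
  triangular load, peak 38 at the fixed end: w₀L⁴/(30EI) = 6612/EI
  UDL 12.2: wL⁴/(8EI) = 7961/EI
  point load 105 at a = 2.12: Pa²(3L − a)/(6EI) = 1839/EI
  δ_0 = 16412/EI
Tip deflection under a unit load at 2: L³/(3EI) = 204.7/EI.
With EI = 9000 kN·m²: δ_0 = 1.8235 m and δ_{22} = 0.022745 m/kN.
Compatibility — the beam at 2 must follow the support down by 0.005 m: δ_0 − R_2·δ_{22} = 0.005, so R_2 = (1.8235 − 0.005)/0.022745 = 79.95 kN.
Vertical equilibrium: R_1 = ΣP − R_2 = 370.2 − 79.95 = 290.2 kN.

R_1 = 290.2 kN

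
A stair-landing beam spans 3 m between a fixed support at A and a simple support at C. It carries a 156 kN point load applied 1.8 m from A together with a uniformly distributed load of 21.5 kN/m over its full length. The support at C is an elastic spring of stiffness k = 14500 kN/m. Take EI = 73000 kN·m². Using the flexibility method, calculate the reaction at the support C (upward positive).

Remove the prop at C; the released (primary) structure is a cantilever built in at A.
Downward deflection at the released point C due to the loads:
  point load 156 at a = 1.8: Pa²(3L − a)/(6EI) = 606.5/EI
  UDL 21.5: wL⁴/(8EI) = 217.7/EI
  δ_0 = 824.2/EI
Tip deflection under a unit load at C: L³/(3EI) = 9/EI.
With EI = 73000 kN·m²: δ_0 = 0.011291 m and δ_{CC} = 0.000123 m/kN.
Compatibility — the spring shortens by R_C/k under the reaction it provides: δ_0 − R_C·δ_{CC} = R_C/k. With 1/k = 0.000069 m/kN, R_C = δ_0 / (δ_{CC} + 1/k) = 0.011291 / (0.000123 + 0.000069) = 58.73 kN.

R_C = 58.73 kN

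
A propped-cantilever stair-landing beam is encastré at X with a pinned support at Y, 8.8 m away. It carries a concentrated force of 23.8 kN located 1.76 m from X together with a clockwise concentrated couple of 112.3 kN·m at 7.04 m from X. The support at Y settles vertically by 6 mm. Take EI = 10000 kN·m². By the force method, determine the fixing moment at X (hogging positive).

M_X = -16.93 kN·m

Remove the prop at Y; the released (primary) structure is a cantilever built in at X.
Downward deflection at the released point Y due to the loads:
  point load 23.8 at a = 1.76: Pa²(3L − a)/(6EI) = 302.8/EI
  clockwise couple 112.3 at a = 7.04: M₀a(2L − a)/(2EI) = 4174/EI
  δ_0 = 4477/EI
Flexibility coefficient — unit upward force at Y: δ_{YY} = L³/(3EI) = 227.2/EI.
With EI = 10000 kN·m²: δ_0 = 0.44771 m and δ_{YY} = 0.022716 m/kN.
Compatibility — the beam at Y must follow the support down by 0.006 m: δ_0 − R_Y·δ_{YY} = 0.006, so R_Y = (0.44771 − 0.006)/0.022716 = 19.45 kN.
Moment equilibrium about X: M_X = Σ(load moments about X) − R_Y·L = 154.2 − 19.45×8.8 = -16.93 kN·m.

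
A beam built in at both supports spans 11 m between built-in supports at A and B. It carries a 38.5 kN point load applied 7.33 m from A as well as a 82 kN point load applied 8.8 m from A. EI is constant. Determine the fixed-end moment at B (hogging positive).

M_B = 178.2 kN·m

Take the two fixed-end moments M_A, M_B as redundants; the released structure is the simple span AB.
On the primary (simply-supported) span, the end slopes from the loading are:
  at A: point load 38.5 at a = 7.33: Pab(L + b)/(6LEI) = 230.2/EI
  at B: point load 38.5 at a = 7.33: Pab(L + a)/(6LEI) = 287.6/EI
  at A: point load 82 at a = 8.8: Pab(L + b)/(6LEI) = 317.5/EI
  at B: point load 82 at a = 8.8: Pab(L + a)/(6LEI) = 476.3/EI
  θ_A0 = 547.7/EI,  θ_B0 = 763.9/EI
Flexibility coefficients: a unit moment at one end gives L/(3EI) there and L/(6EI) at the far end, so f₁₁ = f₂₂ = 3.667/EI and f₁₂ = f₂₁ = 1.833/EI.
Compatibility — zero rotation at each built-in end:
  3.667 M_A + 1.833 M_B = 547.7
  1.833 M_A + 3.667 M_B = 763.9
Solving the pair gives M_A = 60.28 kN·m and M_B = 178.2 kN·m (hogging).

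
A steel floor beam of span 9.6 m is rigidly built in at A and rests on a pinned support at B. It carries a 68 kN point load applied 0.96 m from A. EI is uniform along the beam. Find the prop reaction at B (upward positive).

Remove the prop at B; the released (primary) structure is a cantilever built in at A.
Free-end deflection of the primary structure under the applied loading (downward +):
  point load 68 at a = 0.96: Pa²(3L − a)/(6EI) = 290.8/EI
Tip deflection under a unit load at B: L³/(3EI) = 294.9/EI.
Compatibility at B: δ_0 − R_B·δ_{BB} = 0, so R_B = 290.8/294.9 = 0.986 kN.

R_B = 0.986 kN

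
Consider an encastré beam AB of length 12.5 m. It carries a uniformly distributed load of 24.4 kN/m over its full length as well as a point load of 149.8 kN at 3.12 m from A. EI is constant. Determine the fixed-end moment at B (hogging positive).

Release both end moments; the primary structure is a simply-supported span AB with redundants M_A and M_B.
End rotations of the released simple span under the applied load (×1/EI):
  at A: UDL 24.4: wL³/(24EI) = 1986/EI
  at B: UDL 24.4: wL³/(24EI) = 1986/EI
  at A: point load 149.8 at a = 3.12: Pab(L + b)/(6LEI) = 1279/EI
  at B: point load 149.8 at a = 3.12: Pab(L + a)/(6LEI) = 913/EI
  θ_A0 = 3265/EI,  θ_B0 = 2899/EI
Flexibility coefficients: a unit moment at one end gives L/(3EI) there and L/(6EI) at the far end, so f₁₁ = f₂₂ = 4.167/EI and f₁₂ = f₂₁ = 2.083/EI.
Compatibility — zero rotation at each built-in end:
  4.167 M_A + 2.083 M_B = 3265
  2.083 M_A + 4.167 M_B = 2899
Solving the pair gives M_A = 580.9 kN·m and M_B = 405.2 kN·m (hogging).

M_B = 405.2 kN·m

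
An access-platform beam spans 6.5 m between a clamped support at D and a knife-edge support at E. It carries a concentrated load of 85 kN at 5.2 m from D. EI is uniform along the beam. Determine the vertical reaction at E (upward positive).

R_E = 59.84 kN

Remove the prop at E; the released (primary) structure is a cantilever built in at D.
Deflection at E on the released cantilever, summing each load's contribution:
  point load 85 at a = 5.2: Pa²(3L − a)/(6EI) = 5478/EI
Tip deflection under a unit load at E: L³/(3EI) = 91.54/EI.
Compatibility at E: δ_0 − R_E·δ_{EE} = 0, so R_E = 5478/91.54 = 59.84 kN.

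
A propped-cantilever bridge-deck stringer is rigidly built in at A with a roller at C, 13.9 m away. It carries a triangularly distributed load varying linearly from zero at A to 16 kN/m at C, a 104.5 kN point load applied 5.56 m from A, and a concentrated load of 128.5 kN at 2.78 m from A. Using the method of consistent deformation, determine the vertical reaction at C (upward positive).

Release the roller at C. Primary structure: cantilever fixed at A.
Downward deflection at the released point C due to the loads:
  triangular load, peak 16 at the free end: 11w₀L⁴/(120EI) = 54751/EI
  point load 104.5 at a = 5.56: Pa²(3L − a)/(6EI) = 19458/EI
  point load 128.5 at a = 2.78: Pa²(3L − a)/(6EI) = 6442/EI
  δ_0 = 80651/EI
Flexibility coefficient — unit upward force at C: δ_{CC} = L³/(3EI) = 895.2/EI.
Compatibility at C: δ_0 − R_C·δ_{CC} = 0, so R_C = 80651/895.2 = 90.09 kN.

R_C = 90.09 kN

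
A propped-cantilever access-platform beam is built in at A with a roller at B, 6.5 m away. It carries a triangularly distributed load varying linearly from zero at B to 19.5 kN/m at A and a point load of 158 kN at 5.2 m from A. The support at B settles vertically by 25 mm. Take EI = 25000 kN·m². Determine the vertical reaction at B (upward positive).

Take the reaction at B as the redundant and release it; the primary structure is a cantilever fixed at A.
Downward deflection at the released point B due to the loads:
  triangular load, peak 19.5 at the fixed end: w₀L⁴/(30EI) = 1160/EI
  point load 158 at a = 5.2: Pa²(3L − a)/(6EI) = 10182/EI
  δ_0 = 11343/EI
Flexibility coefficient — unit upward force at B: δ_{BB} = L³/(3EI) = 91.54/EI.
With EI = 25000 kN·m²: δ_0 = 0.45371 m and δ_{BB} = 0.003662 m/kN.
Compatibility — the beam at B must follow the support down by 0.025 m: δ_0 − R_B·δ_{BB} = 0.025, so R_B = (0.45371 − 0.025)/0.003662 = 117.1 kN.

R_B = 117.1 kN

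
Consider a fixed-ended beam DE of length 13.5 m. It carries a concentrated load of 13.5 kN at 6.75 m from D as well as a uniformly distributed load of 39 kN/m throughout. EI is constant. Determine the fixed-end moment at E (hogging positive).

Take the two fixed-end moments M_D, M_E as redundants; the released structure is the simple span DE.
End rotations of the released simple span under the applied load (×1/EI):
  at D: point load 13.5 at a = 6.75: Pab(L + b)/(6LEI) = 153.8/EI
  at E: point load 13.5 at a = 6.75: Pab(L + a)/(6LEI) = 153.8/EI
  at D: UDL 39: wL³/(24EI) = 3998/EI
  at E: UDL 39: wL³/(24EI) = 3998/EI
  θ_D0 = 4152/EI,  θ_E0 = 4152/EI
Flexibility coefficients: a unit moment at one end gives L/(3EI) there and L/(6EI) at the far end, so f₁₁ = f₂₂ = 4.5/EI and f₁₂ = f₂₁ = 2.25/EI.
Compatibility — zero rotation at each built-in end:
  4.5 M_D + 2.25 M_E = 4152
  2.25 M_D + 4.5 M_E = 4152
Solving the pair gives M_D = 615.1 kN·m and M_E = 615.1 kN·m (hogging).

M_E = 615.1 kN·m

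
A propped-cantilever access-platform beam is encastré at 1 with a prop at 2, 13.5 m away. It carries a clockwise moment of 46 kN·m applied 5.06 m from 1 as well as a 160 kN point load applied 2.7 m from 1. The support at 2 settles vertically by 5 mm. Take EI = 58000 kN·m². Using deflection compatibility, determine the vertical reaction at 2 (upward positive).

R_2 = 11.72 kN

Release the roller at 2. Primary structure: cantilever fixed at 1.
Deflection at 2 on the released cantilever, summing each load's contribution:
  clockwise couple 46 at a = 5.06: M₀a(2L − a)/(2EI) = 2553/EI
  point load 160 at a = 2.7: Pa²(3L − a)/(6EI) = 7348/EI
  δ_0 = 9902/EI
Flexibility coefficient — unit upward force at 2: δ_{22} = L³/(3EI) = 820.1/EI.
With EI = 58000 kN·m²: δ_0 = 0.17072 m and δ_{22} = 0.01414 m/kN.
Compatibility — the beam at 2 must follow the support down by 0.005 m: δ_0 − R_2·δ_{22} = 0.005, so R_2 = (0.17072 − 0.005)/0.01414 = 11.72 kN.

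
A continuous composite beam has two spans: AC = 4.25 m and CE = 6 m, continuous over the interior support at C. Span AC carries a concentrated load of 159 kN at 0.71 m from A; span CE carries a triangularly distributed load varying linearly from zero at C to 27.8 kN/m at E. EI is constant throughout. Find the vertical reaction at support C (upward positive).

R_C = 77.24 kN

Release continuity at C by inserting a hinge; the redundant is the internal moment M_C. The primary structure is two simply-supported spans AC and CE.
End slopes at the hinge C, treating each span as simply supported:
  span AC: point load 159 at a = 0.71: Pab(L + a)/(6LEI) = 77.73/EI
  span CE: triangular load, peak 27.8: 7w₀L³/(360EI) = 116.8/EI
  relative rotation θ_0 = (77.73 + 116.8)/EI = 194.5/EI
A unit hogging moment at C produces rotation L₁/(3EI) + L₂/(3EI) = 3.417/EI.
Slope continuity at C: θ_0 = M_C·3.417/EI, so M_C = 194.5/3.417 = 56.92 kN·m (hogging).
Span AC, ΣM about A with M_C applied at C: R_C^{AC}·4.25 = 112.9 + 56.92, so R_C^{AC} = 39.96 kN and R_A = 159 − 39.96 = 119 kN.
Span CE, ΣM about E: R_C^{CE}·6 = 166.8 + 56.92, so R_C^{CE} = 37.29 kN and R_E = 83.4 − 37.29 = 46.11 kN.
R_C = 39.96 + 37.29 = 77.24 kN.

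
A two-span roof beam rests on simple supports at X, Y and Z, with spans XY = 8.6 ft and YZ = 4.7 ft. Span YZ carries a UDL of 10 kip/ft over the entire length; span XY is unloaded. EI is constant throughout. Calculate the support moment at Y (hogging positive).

M_Y = 9.758 kip·ft

Take M_Y as the redundant. Released structure: two simple spans XY and YZ with a hinge at Y.
Rotations at Y on the released spans (each span's end-slope, ×1/EI):
  span YZ: UDL 10: wL³/(24EI) = 43.26/EI
  relative rotation θ_0 = (0 + 43.26)/EI = 43.26/EI
A unit hogging moment at Y produces rotation L₁/(3EI) + L₂/(3EI) = 4.433/EI.
Compatibility: M_Y·(L₁+L₂)/(3EI) = θ_0, giving M_Y = 9.758 kip·ft (hogging).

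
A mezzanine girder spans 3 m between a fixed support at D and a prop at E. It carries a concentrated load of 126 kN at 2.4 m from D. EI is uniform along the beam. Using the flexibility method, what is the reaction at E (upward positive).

Choose R_E as the redundant. The primary structure is the cantilever fixed at D.
Free-end deflection of the primary structure under the applied loading (downward +):
  point load 126 at a = 2.4: Pa²(3L − a)/(6EI) = 798.3/EI
Tip deflection under a unit load at E: L³/(3EI) = 9/EI.
Compatibility at E: δ_0 − R_E·δ_{EE} = 0, so R_E = 798.3/9 = 88.7 kN.

R_E = 88.7 kN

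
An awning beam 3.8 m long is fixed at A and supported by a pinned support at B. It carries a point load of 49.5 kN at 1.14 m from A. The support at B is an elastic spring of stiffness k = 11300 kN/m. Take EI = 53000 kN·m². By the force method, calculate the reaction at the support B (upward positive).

R_B = 4.787 kN

Remove the prop at B; the released (primary) structure is a cantilever built in at A.
Free-end deflection of the primary structure under the applied loading (downward +):
  point load 49.5 at a = 1.14: Pa²(3L − a)/(6EI) = 110/EI
Flexibility coefficient — unit upward force at B: δ_{BB} = L³/(3EI) = 18.29/EI.
With EI = 53000 kN·m²: δ_0 = 0.002076 m and δ_{BB} = 0.000345 m/kN.
Compatibility — the spring shortens by R_B/k under the reaction it provides: δ_0 − R_B·δ_{BB} = R_B/k. With 1/k = 0.000088 m/kN, R_B = δ_0 / (δ_{BB} + 1/k) = 0.002076 / (0.000345 + 0.000088) = 4.787 kN.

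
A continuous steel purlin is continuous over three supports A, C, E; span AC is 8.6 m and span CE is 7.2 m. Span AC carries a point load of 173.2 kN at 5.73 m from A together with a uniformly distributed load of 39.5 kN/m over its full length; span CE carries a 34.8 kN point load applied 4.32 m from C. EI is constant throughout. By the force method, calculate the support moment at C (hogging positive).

M_C = 368.1 kN·m

Take M_C as the redundant. Released structure: two simple spans AC and CE with a hinge at C.
Discontinuity in slope at C on the released structure — sum the simple-span end rotations:
  span AC: point load 173.2 at a = 5.73: Pab(L + a)/(6LEI) = 791/EI
  span AC: UDL 39.5: wL³/(24EI) = 1047/EI
  span CE: point load 34.8 at a = 4.32: Pab(L + b)/(6LEI) = 101/EI
  relative rotation θ_0 = (1838 + 101)/EI = 1939/EI
A unit hogging moment at C produces rotation L₁/(3EI) + L₂/(3EI) = 5.267/EI.
Compatibility: M_C·(L₁+L₂)/(3EI) = θ_0, giving M_C = 368.1 kN·m (hogging).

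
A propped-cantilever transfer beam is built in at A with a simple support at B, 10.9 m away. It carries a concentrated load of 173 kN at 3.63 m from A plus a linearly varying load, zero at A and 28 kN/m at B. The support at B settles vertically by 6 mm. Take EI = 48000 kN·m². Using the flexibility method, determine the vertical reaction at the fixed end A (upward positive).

R_A = 216.8 kN

Remove the prop at B; the released (primary) structure is a cantilever built in at A.
Deflection at B on the released cantilever, summing each load's contribution:
  point load 173 at a = 3.63: Pa²(3L − a)/(6EI) = 11045/EI
  triangular load, peak 28 at the free end: 11w₀L⁴/(120EI) = 36231/EI
  δ_0 = 47275/EI
Tip deflection under a unit load at B: L³/(3EI) = 431.7/EI.
With EI = 48000 kN·m²: δ_0 = 0.9849 m and δ_{BB} = 0.008993 m/kN.
Compatibility — the beam at B must follow the support down by 0.006 m: δ_0 − R_B·δ_{BB} = 0.006, so R_B = (0.9849 − 0.006)/0.008993 = 108.8 kN.
Vertical equilibrium: R_A = ΣP − R_B = 325.6 − 108.8 = 216.8 kN.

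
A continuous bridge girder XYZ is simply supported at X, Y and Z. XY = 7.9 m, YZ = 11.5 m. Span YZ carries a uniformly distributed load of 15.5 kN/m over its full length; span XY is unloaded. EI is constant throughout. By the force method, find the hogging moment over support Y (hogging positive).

Insert a hinge at Y; M_Y is the redundant, and each span becomes simply supported.
Discontinuity in slope at Y on the released structure — sum the simple-span end rotations:
  span YZ: UDL 15.5: wL³/(24EI) = 982.2/EI
  relative rotation θ_0 = (0 + 982.2)/EI = 982.2/EI
A unit hogging moment at Y produces rotation L₁/(3EI) + L₂/(3EI) = 6.467/EI.
Compatibility: M_Y·(L₁+L₂)/(3EI) = θ_0, giving M_Y = 151.9 kN·m (hogging).

M_Y = 151.9 kN·m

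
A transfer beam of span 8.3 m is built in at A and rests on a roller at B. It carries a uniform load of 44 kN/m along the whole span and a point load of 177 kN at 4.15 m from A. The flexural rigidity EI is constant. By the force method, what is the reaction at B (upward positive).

R_B = 192.3 kN

Choose R_B as the redundant. The primary structure is the cantilever fixed at A.
Free-end deflection of the primary structure under the applied loading (downward +):
  UDL 44: wL⁴/(8EI) = 26102/EI
  point load 177 at a = 4.15: Pa²(3L − a)/(6EI) = 10542/EI
  δ_0 = 36644/EI
Flexibility coefficient — unit upward force at B: δ_{BB} = L³/(3EI) = 190.6/EI.
The prop prevents deflection at B: R_B = δ_0/δ_{BB} = 36644/190.6 = 192.3 kN.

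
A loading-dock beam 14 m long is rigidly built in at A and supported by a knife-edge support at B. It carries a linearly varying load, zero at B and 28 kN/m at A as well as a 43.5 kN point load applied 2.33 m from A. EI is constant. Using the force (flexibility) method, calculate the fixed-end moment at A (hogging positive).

M_A = 443.3 kN·m

Choose R_B as the redundant. The primary structure is the cantilever fixed at A.
Deflection at B on the released cantilever, summing each load's contribution:
  triangular load, peak 28 at the fixed end: w₀L⁴/(30EI) = 35855/EI
  point load 43.5 at a = 2.33: Pa²(3L − a)/(6EI) = 1561/EI
  δ_0 = 37416/EI
Flexibility coefficient — unit upward force at B: δ_{BB} = L³/(3EI) = 914.7/EI.
Compatibility at B: δ_0 − R_B·δ_{BB} = 0, so R_B = 37416/914.7 = 40.91 kN.
Moment equilibrium about A: M_A = Σ(load moments about A) − R_B·L = 1016 − 40.91×14 = 443.3 kN·m.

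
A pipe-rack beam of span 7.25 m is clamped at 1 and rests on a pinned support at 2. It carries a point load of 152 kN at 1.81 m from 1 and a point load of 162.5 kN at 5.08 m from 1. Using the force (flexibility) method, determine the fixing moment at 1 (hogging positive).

M_1 = 341.2 kN·m

Release the roller at 2. Primary structure: cantilever fixed at 1.
Deflection at 2 on the released cantilever, summing each load's contribution:
  point load 152 at a = 1.81: Pa²(3L − a)/(6EI) = 1655/EI
  point load 162.5 at a = 5.08: Pa²(3L − a)/(6EI) = 11651/EI
  δ_0 = 13306/EI
Tip deflection under a unit load at 2: L³/(3EI) = 127/EI.
Compatibility at 2: δ_0 − R_2·δ_{22} = 0, so R_2 = 13306/127 = 104.7 kN.
Moment equilibrium about 1: M_1 = Σ(load moments about 1) − R_2·L = 1101 − 104.7×7.25 = 341.2 kN·m.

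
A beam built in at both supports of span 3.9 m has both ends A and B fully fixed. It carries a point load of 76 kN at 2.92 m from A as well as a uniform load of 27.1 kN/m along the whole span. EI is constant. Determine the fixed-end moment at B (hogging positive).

M_B = 76.1 kN·m

Take the two fixed-end moments M_A, M_B as redundants; the released structure is the simple span AB.
End rotations of the released simple span under the applied load (×1/EI):
  at A: point load 76 at a = 2.92: Pab(L + b)/(6LEI) = 45.36/EI
  at B: point load 76 at a = 2.92: Pab(L + a)/(6LEI) = 63.39/EI
  at A: UDL 27.1: wL³/(24EI) = 66.98/EI
  at B: UDL 27.1: wL³/(24EI) = 66.98/EI
  θ_A0 = 112.3/EI,  θ_B0 = 130.4/EI
Flexibility coefficients: a unit moment at one end gives L/(3EI) there and L/(6EI) at the far end, so f₁₁ = f₂₂ = 1.3/EI and f₁₂ = f₂₁ = 0.65/EI.
Compatibility — zero rotation at each built-in end:
  1.3 M_A + 0.65 M_B = 112.3
  0.65 M_A + 1.3 M_B = 130.4
Solving the pair gives M_A = 48.36 kN·m and M_B = 76.1 kN·m (hogging).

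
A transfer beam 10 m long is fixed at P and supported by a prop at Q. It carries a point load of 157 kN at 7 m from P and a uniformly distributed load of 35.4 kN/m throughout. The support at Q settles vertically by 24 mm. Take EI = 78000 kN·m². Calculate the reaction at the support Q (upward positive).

R_Q = 215.6 kN

Take the reaction at Q as the redundant and release it; the primary structure is a cantilever fixed at P.
Deflection at Q on the released cantilever, summing each load's contribution:
  point load 157 at a = 7: Pa²(3L − a)/(6EI) = 29490/EI
  UDL 35.4: wL⁴/(8EI) = 44250/EI
  δ_0 = 73740/EI
Flexibility coefficient — unit upward force at Q: δ_{QQ} = L³/(3EI) = 333.3/EI.
With EI = 78000 kN·m²: δ_0 = 0.94538 m and δ_{QQ} = 0.004274 m/kN.
Compatibility — the beam at Q must follow the support down by 0.024 m: δ_0 − R_Q·δ_{QQ} = 0.024, so R_Q = (0.94538 − 0.024)/0.004274 = 215.6 kN.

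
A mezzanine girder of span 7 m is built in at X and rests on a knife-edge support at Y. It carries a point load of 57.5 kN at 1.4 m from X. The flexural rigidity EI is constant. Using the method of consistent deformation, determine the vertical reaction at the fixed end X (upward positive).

R_X = 54.28 kN

Take the reaction at Y as the redundant and release it; the primary structure is a cantilever fixed at X.
Downward deflection at the released point Y due to the loads:
  point load 57.5 at a = 1.4: Pa²(3L − a)/(6EI) = 368.2/EI
Tip deflection under a unit load at Y: L³/(3EI) = 114.3/EI.
Compatibility at Y: δ_0 − R_Y·δ_{YY} = 0, so R_Y = 368.2/114.3 = 3.22 kN.
Vertical equilibrium: R_X = ΣP − R_Y = 57.5 − 3.22 = 54.28 kN.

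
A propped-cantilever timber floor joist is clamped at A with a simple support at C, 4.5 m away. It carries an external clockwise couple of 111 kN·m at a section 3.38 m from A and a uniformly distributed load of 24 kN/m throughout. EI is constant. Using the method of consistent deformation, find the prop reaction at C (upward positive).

R_C = 75.21 kN

Remove the prop at C; the released (primary) structure is a cantilever built in at A.
Free-end deflection of the primary structure under the applied loading (downward +):
  clockwise couple 111 at a = 3.38: M₀a(2L − a)/(2EI) = 1054/EI
  UDL 24: wL⁴/(8EI) = 1230/EI
  δ_0 = 2284/EI
Tip deflection under a unit load at C: L³/(3EI) = 30.38/EI.
The prop prevents deflection at C: R_C = δ_0/δ_{CC} = 2284/30.38 = 75.21 kN.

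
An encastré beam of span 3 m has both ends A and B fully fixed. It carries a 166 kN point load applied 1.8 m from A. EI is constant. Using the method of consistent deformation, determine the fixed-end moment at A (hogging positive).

Take the two fixed-end moments M_A, M_B as redundants; the released structure is the simple span AB.
Simple-span end rotations at A and B under the given loads:
  at A: point load 166 at a = 1.8: Pab(L + b)/(6LEI) = 83.66/EI
  at B: point load 166 at a = 1.8: Pab(L + a)/(6LEI) = 95.62/EI
  θ_A0 = 83.66/EI,  θ_B0 = 95.62/EI
Flexibility coefficients: a unit moment at one end gives L/(3EI) there and L/(6EI) at the far end, so f₁₁ = f₂₂ = 1/EI and f₁₂ = f₂₁ = 0.5/EI.
Compatibility — zero rotation at each built-in end:
  1 M_A + 0.5 M_B = 83.66
  0.5 M_A + 1 M_B = 95.62
Solving the pair gives M_A = 47.81 kN·m and M_B = 71.71 kN·m (hogging).

M_A = 47.81 kN·m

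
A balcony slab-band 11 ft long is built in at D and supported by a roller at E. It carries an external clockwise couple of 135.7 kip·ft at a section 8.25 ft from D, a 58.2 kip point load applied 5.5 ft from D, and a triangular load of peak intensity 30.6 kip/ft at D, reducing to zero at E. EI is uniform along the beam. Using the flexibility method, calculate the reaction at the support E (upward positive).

R_E = 69.2 kip

Take the reaction at E as the redundant and release it; the primary structure is a cantilever fixed at D.
Free-end deflection of the primary structure under the applied loading (downward +):
  clockwise couple 135.7 at a = 8.25: M₀a(2L − a)/(2EI) = 7697/EI
  point load 58.2 at a = 5.5: Pa²(3L − a)/(6EI) = 8069/EI
  triangular load, peak 30.6 at the fixed end: w₀L⁴/(30EI) = 14934/EI
  δ_0 = 30700/EI
Tip deflection under a unit load at E: L³/(3EI) = 443.7/EI.
Compatibility at E: δ_0 − R_E·δ_{EE} = 0, so R_E = 30700/443.7 = 69.2 kip.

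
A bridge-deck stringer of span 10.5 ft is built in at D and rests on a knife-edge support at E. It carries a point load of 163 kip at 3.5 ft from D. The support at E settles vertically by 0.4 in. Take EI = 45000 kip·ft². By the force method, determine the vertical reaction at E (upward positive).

R_E = 20.26 kip

Take the reaction at E as the redundant and release it; the primary structure is a cantilever fixed at D.
Primary-structure tip deflection at E by superposition:
  point load 163 at a = 3.5: Pa²(3L − a)/(6EI) = 9318/EI
Tip deflection under a unit load at E: L³/(3EI) = 385.9/EI.
With EI = 45000 kip·ft²: δ_0 = 0.20707 ft and δ_{EE} = 0.008575 ft/kip.
Compatibility — the beam at E must follow the support down by 0.03333 ft: δ_0 − R_E·δ_{EE} = 0.03333, so R_E = (0.20707 − 0.03333)/0.008575 = 20.26 kip.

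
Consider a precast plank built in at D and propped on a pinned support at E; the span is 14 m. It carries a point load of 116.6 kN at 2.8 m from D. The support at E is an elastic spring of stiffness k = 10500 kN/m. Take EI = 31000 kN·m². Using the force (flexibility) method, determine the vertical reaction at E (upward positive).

Release the roller at E. Primary structure: cantilever fixed at D.
Downward deflection at the released point E due to the loads:
  point load 116.6 at a = 2.8: Pa²(3L − a)/(6EI) = 5972/EI
Tip deflection under a unit load at E: L³/(3EI) = 914.7/EI.
With EI = 31000 kN·m²: δ_0 = 0.19266 m and δ_{EE} = 0.029505 m/kN.
Compatibility — the spring shortens by R_E/k under the reaction it provides: δ_0 − R_E·δ_{EE} = R_E/k. With 1/k = 0.000095 m/kN, R_E = δ_0 / (δ_{EE} + 1/k) = 0.19266 / (0.029505 + 0.000095) = 6.509 kN.

R_E = 6.509 kN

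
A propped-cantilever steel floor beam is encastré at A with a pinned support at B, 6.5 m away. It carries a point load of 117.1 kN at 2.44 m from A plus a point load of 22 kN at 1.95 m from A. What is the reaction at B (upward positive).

Take the reaction at B as the redundant and release it; the primary structure is a cantilever fixed at A.
Free-end deflection of the primary structure under the applied loading (downward +):
  point load 117.1 at a = 2.44: Pa²(3L − a)/(6EI) = 1982/EI
  point load 22 at a = 1.95: Pa²(3L − a)/(6EI) = 244.7/EI
  δ_0 = 2227/EI
Flexibility coefficient — unit upward force at B: δ_{BB} = L³/(3EI) = 91.54/EI.
Compatibility at B: δ_0 − R_B·δ_{BB} = 0, so R_B = 2227/91.54 = 24.33 kN.

R_B = 24.33 kN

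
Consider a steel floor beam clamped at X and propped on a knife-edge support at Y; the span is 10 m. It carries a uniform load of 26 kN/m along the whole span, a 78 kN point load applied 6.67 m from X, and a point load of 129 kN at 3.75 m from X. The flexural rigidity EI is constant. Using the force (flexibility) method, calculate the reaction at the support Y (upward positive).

Release the roller at Y. Primary structure: cantilever fixed at X.
Primary-structure tip deflection at Y by superposition:
  UDL 26: wL⁴/(8EI) = 32500/EI
  point load 78 at a = 6.67: Pa²(3L − a)/(6EI) = 13493/EI
  point load 129 at a = 3.75: Pa²(3L − a)/(6EI) = 7937/EI
  δ_0 = 53930/EI
Tip deflection under a unit load at Y: L³/(3EI) = 333.3/EI.
The prop prevents deflection at Y: R_Y = δ_0/δ_{YY} = 53930/333.3 = 161.8 kN.

R_Y = 161.8 kN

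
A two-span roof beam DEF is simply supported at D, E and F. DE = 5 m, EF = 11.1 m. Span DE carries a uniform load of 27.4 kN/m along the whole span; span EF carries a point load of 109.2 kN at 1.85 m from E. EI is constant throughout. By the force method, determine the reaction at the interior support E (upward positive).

R_E = 198.1 kN

Take M_E as the redundant. Released structure: two simple spans DE and EF with a hinge at E.
End slopes at the hinge E, treating each span as simply supported:
  span DE: UDL 27.4: wL³/(24EI) = 142.7/EI
  span EF: point load 109.2 at a = 1.85: Pab(L + b)/(6LEI) = 571/EI
  relative rotation θ_0 = (142.7 + 571)/EI = 713.7/EI
A unit hogging moment at E produces rotation L₁/(3EI) + L₂/(3EI) = 5.367/EI.
Compatibility: M_E·(L₁+L₂)/(3EI) = θ_0, giving M_E = 133 kN·m (hogging).
Span DE, ΣM about D with M_E applied at E: R_E^{DE}·5 = 342.5 + 133, so R_E^{DE} = 95.1 kN and R_D = 137 − 95.1 = 41.9 kN.
Span EF, ΣM about F: R_E^{EF}·11.1 = 1010 + 133, so R_E^{EF} = 103 kN and R_F = 109.2 − 103 = 6.219 kN.
R_E = 95.1 + 103 = 198.1 kN.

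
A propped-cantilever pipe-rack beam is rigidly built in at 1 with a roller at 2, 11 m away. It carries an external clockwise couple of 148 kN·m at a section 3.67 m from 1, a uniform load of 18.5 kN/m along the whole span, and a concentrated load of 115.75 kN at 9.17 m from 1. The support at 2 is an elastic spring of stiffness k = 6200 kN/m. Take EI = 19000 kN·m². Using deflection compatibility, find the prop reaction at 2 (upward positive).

Release the roller at 2. Primary structure: cantilever fixed at 1.
Free-end deflection of the primary structure under the applied loading (downward +):
  clockwise couple 148 at a = 3.67: M₀a(2L − a)/(2EI) = 4978/EI
  UDL 18.5: wL⁴/(8EI) = 33857/EI
  point load 115.75 at a = 9.17: Pa²(3L − a)/(6EI) = 38657/EI
  δ_0 = 77493/EI
Flexibility coefficient — unit upward force at 2: δ_{22} = L³/(3EI) = 443.7/EI.
With EI = 19000 kN·m²: δ_0 = 4.0786 m and δ_{22} = 0.023351 m/kN.
Compatibility — the spring shortens by R_2/k under the reaction it provides: δ_0 − R_2·δ_{22} = R_2/k. With 1/k = 0.000161 m/kN, R_2 = δ_0 / (δ_{22} + 1/k) = 4.0786 / (0.023351 + 0.000161) = 173.5 kN.

R_2 = 173.5 kN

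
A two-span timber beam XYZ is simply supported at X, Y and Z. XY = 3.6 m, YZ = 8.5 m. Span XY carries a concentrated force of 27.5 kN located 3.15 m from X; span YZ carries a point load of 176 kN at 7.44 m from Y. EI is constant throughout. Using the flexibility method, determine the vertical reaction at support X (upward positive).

R_X = -15.32 kN

Release continuity at Y by inserting a hinge; the redundant is the internal moment M_Y. The primary structure is two simply-supported spans XY and YZ.
Rotations at Y on the released spans (each span's end-slope, ×1/EI):
  span XY: point load 27.5 at a = 3.15: Pab(L + a)/(6LEI) = 12.18/EI
  span YZ: point load 176 at a = 7.44: Pab(L + b)/(6LEI) = 260.2/EI
  relative rotation θ_0 = (12.18 + 260.2)/EI = 272.4/EI
A unit hogging moment at Y produces rotation L₁/(3EI) + L₂/(3EI) = 4.033/EI.
Compatibility: M_Y·(L₁+L₂)/(3EI) = θ_0, giving M_Y = 67.53 kN·m (hogging).
Span XY, ΣM about X with M_Y applied at Y: R_Y^{XY}·3.6 = 86.62 + 67.53, so R_Y^{XY} = 42.82 kN and R_X = 27.5 − 42.82 = -15.32 kN.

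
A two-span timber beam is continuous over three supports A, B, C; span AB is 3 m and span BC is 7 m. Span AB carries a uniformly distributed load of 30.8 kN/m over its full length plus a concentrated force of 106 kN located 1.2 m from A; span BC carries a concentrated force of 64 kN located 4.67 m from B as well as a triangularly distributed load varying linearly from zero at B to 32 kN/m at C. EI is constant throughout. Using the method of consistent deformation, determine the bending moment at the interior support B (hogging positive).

M_B = 136.9 kN·m

Take M_B as the redundant. Released structure: two simple spans AB and BC with a hinge at B.
Rotations at B on the released spans (each span's end-slope, ×1/EI):
  span AB: UDL 30.8: wL³/(24EI) = 34.65/EI
  span AB: point load 106 at a = 1.2: Pab(L + a)/(6LEI) = 53.42/EI
  span BC: point load 64 at a = 4.67: Pab(L + b)/(6LEI) = 154.7/EI
  span BC: triangular load, peak 32: 7w₀L³/(360EI) = 213.4/EI
  relative rotation θ_0 = (88.07 + 368.1)/EI = 456.2/EI
A unit hogging moment at B produces rotation L₁/(3EI) + L₂/(3EI) = 3.333/EI.
Compatibility: M_B·(L₁+L₂)/(3EI) = θ_0, giving M_B = 136.9 kN·m (hogging).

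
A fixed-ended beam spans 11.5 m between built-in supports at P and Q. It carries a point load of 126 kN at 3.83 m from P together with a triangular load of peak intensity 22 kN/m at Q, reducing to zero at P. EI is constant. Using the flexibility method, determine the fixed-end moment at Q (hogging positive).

M_Q = 252.7 kN·m

Take the two fixed-end moments M_P, M_Q as redundants; the released structure is the simple span PQ.
End rotations of the released simple span under the applied load (×1/EI):
  at P: point load 126 at a = 3.83: Pab(L + b)/(6LEI) = 1028/EI
  at Q: point load 126 at a = 3.83: Pab(L + a)/(6LEI) = 822.4/EI
  at P: triangular load, peak 22: 7w₀L³/(360EI) = 650.6/EI
  at Q: triangular load, peak 22: w₀L³/(45EI) = 743.5/EI
  θ_P0 = 1679/EI,  θ_Q0 = 1566/EI
Flexibility coefficients: a unit moment at one end gives L/(3EI) there and L/(6EI) at the far end, so f₁₁ = f₂₂ = 3.833/EI and f₁₂ = f₂₁ = 1.917/EI.
Compatibility — zero rotation at each built-in end:
  3.833 M_P + 1.917 M_Q = 1679
  1.917 M_P + 3.833 M_Q = 1566
Solving the pair gives M_P = 311.6 kN·m and M_Q = 252.7 kN·m (hogging).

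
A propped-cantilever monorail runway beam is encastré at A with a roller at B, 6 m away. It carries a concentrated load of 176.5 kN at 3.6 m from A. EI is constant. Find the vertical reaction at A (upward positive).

Choose R_B as the redundant. The primary structure is the cantilever fixed at A.
Free-end deflection of the primary structure under the applied loading (downward +):
  point load 176.5 at a = 3.6: Pa²(3L − a)/(6EI) = 5490/EI
Tip deflection under a unit load at B: L³/(3EI) = 72/EI.
Compatibility at B: δ_0 − R_B·δ_{BB} = 0, so R_B = 5490/72 = 76.25 kN.
Vertical equilibrium: R_A = ΣP − R_B = 176.5 − 76.25 = 100.3 kN.

R_A = 100.3 kN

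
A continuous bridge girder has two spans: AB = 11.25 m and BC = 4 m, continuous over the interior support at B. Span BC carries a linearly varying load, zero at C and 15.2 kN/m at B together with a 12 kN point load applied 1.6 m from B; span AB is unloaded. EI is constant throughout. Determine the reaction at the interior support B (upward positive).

Release continuity at B by inserting a hinge; the redundant is the internal moment M_B. The primary structure is two simply-supported spans AB and BC.
Discontinuity in slope at B on the released structure — sum the simple-span end rotations:
  span BC: triangular load, peak 15.2: w₀L³/(45EI) = 21.62/EI
  span BC: point load 12 at a = 1.6: Pab(L + b)/(6LEI) = 12.29/EI
  relative rotation θ_0 = (0 + 33.91)/EI = 33.91/EI
A unit hogging moment at B produces rotation L₁/(3EI) + L₂/(3EI) = 5.083/EI.
Compatibility: M_B·(L₁+L₂)/(3EI) = θ_0, giving M_B = 6.67 kN·m (hogging).
Span AB, ΣM about A with M_B applied at B: R_B^{AB}·11.25 = 0 + 6.67, so R_B^{AB} = 0.5929 kN and R_A = 0 − 0.5929 = -0.5929 kN.
Span BC, ΣM about C: R_B^{BC}·4 = 109.9 + 6.67, so R_B^{BC} = 29.13 kN and R_C = 42.4 − 29.13 = 13.27 kN.
R_B = 0.5929 + 29.13 = 29.73 kN.

R_B = 29.73 kN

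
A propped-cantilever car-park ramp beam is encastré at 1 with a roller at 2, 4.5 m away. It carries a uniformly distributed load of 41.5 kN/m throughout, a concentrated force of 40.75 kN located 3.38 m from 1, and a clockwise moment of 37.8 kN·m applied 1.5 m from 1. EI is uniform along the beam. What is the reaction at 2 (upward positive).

R_2 = 102.9 kN

Release the roller at 2. Primary structure: cantilever fixed at 1.
Downward deflection at the released point 2 due to the loads:
  UDL 41.5: wL⁴/(8EI) = 2127/EI
  point load 40.75 at a = 3.38: Pa²(3L − a)/(6EI) = 785.2/EI
  clockwise couple 37.8 at a = 1.5: M₀a(2L − a)/(2EI) = 212.6/EI
  δ_0 = 3125/EI
Flexibility coefficient — unit upward force at 2: δ_{22} = L³/(3EI) = 30.38/EI.
The prop prevents deflection at 2: R_2 = δ_0/δ_{22} = 3125/30.38 = 102.9 kN.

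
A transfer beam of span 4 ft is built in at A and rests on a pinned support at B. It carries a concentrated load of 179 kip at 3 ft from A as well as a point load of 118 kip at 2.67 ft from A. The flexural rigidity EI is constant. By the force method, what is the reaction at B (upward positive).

R_B = 174.6 kip

Take the reaction at B as the redundant and release it; the primary structure is a cantilever fixed at A.
Deflection at B on the released cantilever, summing each load's contribution:
  point load 179 at a = 3: Pa²(3L − a)/(6EI) = 2416/EI
  point load 118 at a = 2.67: Pa²(3L − a)/(6EI) = 1308/EI
  δ_0 = 3725/EI
Flexibility coefficient — unit upward force at B: δ_{BB} = L³/(3EI) = 21.33/EI.
The prop prevents deflection at B: R_B = δ_0/δ_{BB} = 3725/21.33 = 174.6 kip.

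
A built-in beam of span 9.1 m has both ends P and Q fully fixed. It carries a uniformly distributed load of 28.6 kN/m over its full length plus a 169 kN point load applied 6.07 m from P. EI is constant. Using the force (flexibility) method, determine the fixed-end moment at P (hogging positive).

M_P = 311.1 kN·m

Take the two fixed-end moments M_P, M_Q as redundants; the released structure is the simple span PQ.
Simple-span end rotations at P and Q under the given loads:
  at P: UDL 28.6: wL³/(24EI) = 898/EI
  at Q: UDL 28.6: wL³/(24EI) = 898/EI
  at P: point load 169 at a = 6.07: Pab(L + b)/(6LEI) = 690.5/EI
  at Q: point load 169 at a = 6.07: Pab(L + a)/(6LEI) = 863.6/EI
  θ_P0 = 1589/EI,  θ_Q0 = 1762/EI
Flexibility coefficients: a unit moment at one end gives L/(3EI) there and L/(6EI) at the far end, so f₁₁ = f₂₂ = 3.033/EI and f₁₂ = f₂₁ = 1.517/EI.
Compatibility — zero rotation at each built-in end:
  3.033 M_P + 1.517 M_Q = 1589
  1.517 M_P + 3.033 M_Q = 1762
Solving the pair gives M_P = 311.1 kN·m and M_Q = 425.2 kN·m (hogging).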